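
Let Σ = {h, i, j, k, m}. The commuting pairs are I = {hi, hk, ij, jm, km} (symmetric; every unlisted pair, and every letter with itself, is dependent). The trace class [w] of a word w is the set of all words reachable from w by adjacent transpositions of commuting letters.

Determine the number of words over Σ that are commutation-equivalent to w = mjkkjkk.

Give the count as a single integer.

0(m) covers ∅
1(j) covers ∅
2(k) covers 1:j
3(k) covers 2:k
4(j) covers 3:k
5(k) covers 4:j
6(k) covers 5:k
floor of heap: 0:m, 1:j
completions by unplaced set U, small U first (add the entries for U minus each lowest piece of U):
  |U|=1: {0}:1  {6}:1
  |U|=2: {0,6}:2  {5,6}:1
  |U|=3: {0,5,6}:3  {4,5,6}:1
  |U|=4: {0,4,5,6}:4  {3,4,5,6}:1
  |U|=5: {0,3,4,5,6}:5  {2,3,4,5,6}:1
  start at 0(m): 1
  start at 1(j): 6
sum over floor = 7

7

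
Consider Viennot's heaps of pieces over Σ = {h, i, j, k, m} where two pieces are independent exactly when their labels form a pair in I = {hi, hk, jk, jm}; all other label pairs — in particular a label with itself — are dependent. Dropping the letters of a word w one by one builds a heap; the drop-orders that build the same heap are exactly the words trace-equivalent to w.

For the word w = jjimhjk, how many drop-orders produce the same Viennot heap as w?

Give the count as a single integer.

drop 0:j onto floor
drop 1:j onto {0:j}
drop 2:i onto {1:j}
drop 3:m onto {2:i}
drop 4:h onto {3:m}
drop 5:j onto {4:h}
drop 6:k onto {3:m}
ground layer = {0:j}
drop-orders for the pieces not yet dropped (sum over which currently-grounded one goes next):
  1 to go: {5} 1  {6} 1
  2 to go: {4,5} 1  {5,6} 2
  3 to go: {4,5,6} 3
  4 to go: {3,4,5,6} 3
  5 to go: {2,3,4,5,6} 3
  if 0:j drops first: 3 orders

3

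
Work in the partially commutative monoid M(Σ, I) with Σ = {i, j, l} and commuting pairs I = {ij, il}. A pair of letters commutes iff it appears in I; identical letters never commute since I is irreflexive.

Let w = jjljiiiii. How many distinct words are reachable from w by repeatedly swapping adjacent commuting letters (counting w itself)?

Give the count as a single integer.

0(j) covers ∅
1(j) covers 0:j
2(l) covers 1:j
3(j) covers 2:l
4(i) covers ∅
5(i) covers 4:i
6(i) covers 5:i
7(i) covers 6:i
8(i) covers 7:i
floor of heap: 0:j, 4:i
completions by unplaced set U, small U first (add the entries for U minus each lowest piece of U):
  |U|=1: {3}:1  {8}:1
  |U|=2: {2,3}:1  {3,8}:2  {7,8}:1
  |U|=3: {1,2,3}:1  {2,3,8}:3  {3,7,8}:3  {6,7,8}:1
  |U|=4: {0,1,2,3}:1  {1,2,3,8}:4  {2,3,7,8}:6  {3,6,7,8}:4  {5,6,7,8}:1
  |U|=5: {0,1,2,3,8}:5  {1,2,3,7,8}:10  {2,3,6,7,8}:10  {3,5,6,7,8}:5  {4,5,6,7,8}:1
  |U|=6: {0,1,2,3,7,8}:15  {1,2,3,6,7,8}:20  {2,3,5,6,7,8}:15  {3,4,5,6,7,8}:6
  |U|=7: {0,1,2,3,6,7,8}:35  {1,2,3,5,6,7,8}:35  {2,3,4,5,6,7,8}:21
  start at 0(j): 56
  start at 4(i): 70
sum over floor = 126

126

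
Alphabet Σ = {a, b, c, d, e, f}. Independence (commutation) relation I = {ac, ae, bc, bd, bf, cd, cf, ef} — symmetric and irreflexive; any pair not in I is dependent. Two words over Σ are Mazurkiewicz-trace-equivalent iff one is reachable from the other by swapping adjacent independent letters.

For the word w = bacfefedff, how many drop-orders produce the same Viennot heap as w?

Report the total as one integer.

30

drop 0:b onto floor
drop 1:a onto {0:b}
drop 2:c onto floor
drop 3:f onto {1:a}
drop 4:e onto {0:b, 2:c}
drop 5:f onto {3:f}
drop 6:e onto {4:e}
drop 7:d onto {5:f, 6:e}
drop 8:f onto {7:d}
drop 9:f onto {8:f}
ground layer = {0:b, 2:c}
drop-orders for the pieces not yet dropped (sum over which currently-grounded one goes next):
  1 to go: {9} 1
  2 to go: {8,9} 1
  3 to go: {7,8,9} 1
  4 to go: {5,7,8,9} 1  {6,7,8,9} 1
  5 to go: {3,5,7,8,9} 1  {4,6,7,8,9} 1  {5,6,7,8,9} 2
  6 to go: {1,3,5,7,8,9} 1  {2,4,6,7,8,9} 1  {3,5,6,7,8,9} 3  {4,5,6,7,8,9} 3
  7 to go: {1,3,5,6,7,8,9} 4  {2,4,5,6,7,8,9} 4  {3,4,5,6,7,8,9} 6
  8 to go: {1,3,4,5,6,7,8,9} 10  {2,3,4,5,6,7,8,9} 10
  if 0:b drops first: 20 orders
  if 2:c drops first: 10 orders
heap linearizations: 30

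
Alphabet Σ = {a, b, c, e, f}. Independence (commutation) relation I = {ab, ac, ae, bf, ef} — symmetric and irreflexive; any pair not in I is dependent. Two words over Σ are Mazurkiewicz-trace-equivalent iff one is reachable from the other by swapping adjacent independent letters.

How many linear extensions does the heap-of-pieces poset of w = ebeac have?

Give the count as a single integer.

5

drop 0:e onto floor
drop 1:b onto {0:e}
drop 2:e onto {1:b}
drop 3:a onto floor
drop 4:c onto {2:e}
ground layer = {0:e, 3:a}
drop-orders for the pieces not yet dropped (sum over which currently-grounded one goes next):
  1 to go: {3} 1  {4} 1
  2 to go: {2,4} 1  {3,4} 2
  3 to go: {1,2,4} 1  {2,3,4} 3
  if 0:e drops first: 4 orders
  if 3:a drops first: 1 orders
heap linearizations: 5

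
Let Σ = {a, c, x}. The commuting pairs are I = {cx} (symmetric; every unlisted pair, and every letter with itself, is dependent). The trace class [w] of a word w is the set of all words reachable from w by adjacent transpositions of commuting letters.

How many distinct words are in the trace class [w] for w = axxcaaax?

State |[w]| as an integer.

3

piece 0:a — minimal
piece 1:x rests on {0:a}
piece 2:x rests on {1:x}
piece 3:c rests on {0:a}
piece 4:a rests on {2:x, 3:c}
piece 5:a rests on {4:a}
piece 6:a rests on {5:a}
piece 7:x rests on {6:a}
minimal pieces: {0:a}
ways to finish when only these pieces remain (= sum over removing one remaining piece with nothing left below it):
  1 left: {7}→1
  2 left: {6,7}→1
  3 left: {5,6,7}→1
  4 left: {4,5,6,7}→1
  5 left: {2,4,5,6,7}→1  {3,4,5,6,7}→1
  6 left: {1,2,4,5,6,7}→1  {2,3,4,5,6,7}→2
  placing 0:a first → 3 extensions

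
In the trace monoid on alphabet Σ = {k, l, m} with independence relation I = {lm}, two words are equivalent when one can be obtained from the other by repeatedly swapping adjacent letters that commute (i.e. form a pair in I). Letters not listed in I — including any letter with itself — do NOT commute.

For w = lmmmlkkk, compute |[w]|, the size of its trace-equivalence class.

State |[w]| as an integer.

10

piece 0:l — minimal
piece 1:m — minimal
piece 2:m rests on {1:m}
piece 3:m rests on {2:m}
piece 4:l rests on {0:l}
piece 5:k rests on {3:m, 4:l}
piece 6:k rests on {5:k}
piece 7:k rests on {6:k}
minimal pieces: {0:l, 1:m}
ways to finish when only these pieces remain (= sum over removing one remaining piece with nothing left below it):
  1 left: {7}→1
  2 left: {6,7}→1
  3 left: {5,6,7}→1
  4 left: {3,5,6,7}→1  {4,5,6,7}→1
  5 left: {0,4,5,6,7}→1  {2,3,5,6,7}→1  {3,4,5,6,7}→2
  6 left: {0,3,4,5,6,7}→3  {1,2,3,5,6,7}→1  {2,3,4,5,6,7}→3
  placing 0:l first → 4 extensions
  placing 1:m first → 6 extensions
total linear extensions = 10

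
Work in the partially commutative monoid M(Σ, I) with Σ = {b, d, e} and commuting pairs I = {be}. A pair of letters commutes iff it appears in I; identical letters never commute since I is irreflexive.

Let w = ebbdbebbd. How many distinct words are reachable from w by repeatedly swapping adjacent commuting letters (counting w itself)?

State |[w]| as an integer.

12

#0=e has no predecessor
#1=b has no predecessor
#2=b depends on [1:b]
#3=d depends on [0:e, 2:b]
#4=b depends on [3:d]
#5=e depends on [3:d]
#6=b depends on [4:b]
#7=b depends on [6:b]
#8=d depends on [5:e, 7:b]
sources: [0:e, 1:b]
N(rest) = Σ N(rest − s) over sources s of rest; N(one piece) = 1:
  size 1 → [8]=1
  size 2 → [5,8]=1  [7,8]=1
  size 3 → [5,7,8]=2  [6,7,8]=1
  size 4 → [4,6,7,8]=1  [5,6,7,8]=3
  size 5 → [4,5,6,7,8]=4
  size 6 → [3,4,5,6,7,8]=4
  size 7 → [0,3,4,5,6,7,8]=4  [2,3,4,5,6,7,8]=4
  first=0(e) contributes 4
  first=1(b) contributes 8
|[w]| = 12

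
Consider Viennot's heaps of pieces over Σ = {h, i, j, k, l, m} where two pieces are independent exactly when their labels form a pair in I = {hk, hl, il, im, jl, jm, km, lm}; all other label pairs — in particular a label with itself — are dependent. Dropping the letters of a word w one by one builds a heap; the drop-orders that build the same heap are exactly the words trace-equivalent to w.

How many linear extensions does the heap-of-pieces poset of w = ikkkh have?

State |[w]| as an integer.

4

drop 0:i onto floor
drop 1:k onto {0:i}
drop 2:k onto {1:k}
drop 3:k onto {2:k}
drop 4:h onto {0:i}
ground layer = {0:i}
drop-orders for the pieces not yet dropped (sum over which currently-grounded one goes next):
  1 to go: {3} 1  {4} 1
  2 to go: {2,3} 1  {3,4} 2
  3 to go: {1,2,3} 1  {2,3,4} 3
  if 0:i drops first: 4 orders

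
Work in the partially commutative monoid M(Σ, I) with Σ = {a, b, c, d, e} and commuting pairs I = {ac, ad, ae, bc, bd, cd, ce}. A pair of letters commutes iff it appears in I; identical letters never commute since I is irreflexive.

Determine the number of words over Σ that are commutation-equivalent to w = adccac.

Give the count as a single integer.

60

drop 0:a onto floor
drop 1:d onto floor
drop 2:c onto floor
drop 3:c onto {2:c}
drop 4:a onto {0:a}
drop 5:c onto {3:c}
ground layer = {0:a, 1:d, 2:c}
drop-orders for the pieces not yet dropped (sum over which currently-grounded one goes next):
  1 to go: {1} 1  {4} 1  {5} 1
  2 to go: {0,4} 1  {1,4} 2  {1,5} 2  {3,5} 1  {4,5} 2
  3 to go: {0,1,4} 3  {0,4,5} 3  {1,3,5} 3  {1,4,5} 6  {2,3,5} 1  {3,4,5} 3
  4 to go: {0,1,4,5} 12  {0,3,4,5} 6  {1,2,3,5} 4  {1,3,4,5} 12  {2,3,4,5} 4
  if 0:a drops first: 20 orders
  if 1:d drops first: 10 orders
  if 2:c drops first: 30 orders
heap linearizations: 60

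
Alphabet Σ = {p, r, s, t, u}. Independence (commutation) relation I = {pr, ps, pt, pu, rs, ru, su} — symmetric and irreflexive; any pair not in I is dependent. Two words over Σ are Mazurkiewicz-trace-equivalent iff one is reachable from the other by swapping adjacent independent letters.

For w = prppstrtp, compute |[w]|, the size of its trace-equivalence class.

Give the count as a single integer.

piece 0:p — minimal
piece 1:r — minimal
piece 2:p rests on {0:p}
piece 3:p rests on {2:p}
piece 4:s — minimal
piece 5:t rests on {1:r, 4:s}
piece 6:r rests on {5:t}
piece 7:t rests on {6:r}
piece 8:p rests on {3:p}
minimal pieces: {0:p, 1:r, 4:s}
ways to finish when only these pieces remain (= sum over removing one remaining piece with nothing left below it):
  1 left: {7}→1  {8}→1
  2 left: {3,8}→1  {6,7}→1  {7,8}→2
  3 left: {2,3,8}→1  {3,7,8}→3  {5,6,7}→1  {6,7,8}→3
  4 left: {0,2,3,8}→1  {1,5,6,7}→1  {2,3,7,8}→4  {3,6,7,8}→6  {4,5,6,7}→1  {5,6,7,8}→4
  5 left: {0,2,3,7,8}→5  {1,4,5,6,7}→2  {1,5,6,7,8}→5  {2,3,6,7,8}→10  {3,5,6,7,8}→10  {4,5,6,7,8}→5
  6 left: {0,2,3,6,7,8}→15  {1,3,5,6,7,8}→15  {1,4,5,6,7,8}→12  {2,3,5,6,7,8}→20  {3,4,5,6,7,8}→15
  7 left: {0,2,3,5,6,7,8}→35  {1,2,3,5,6,7,8}→35  {1,3,4,5,6,7,8}→42  {2,3,4,5,6,7,8}→35
  placing 0:p first → 112 extensions
  placing 1:r first → 70 extensions
  placing 4:s first → 70 extensions
total linear extensions = 252

252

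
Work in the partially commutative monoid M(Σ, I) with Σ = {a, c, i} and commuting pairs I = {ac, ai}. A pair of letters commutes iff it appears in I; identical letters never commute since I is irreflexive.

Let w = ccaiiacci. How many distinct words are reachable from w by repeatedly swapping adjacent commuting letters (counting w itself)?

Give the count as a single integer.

0(c) covers ∅
1(c) covers 0:c
2(a) covers ∅
3(i) covers 1:c
4(i) covers 3:i
5(a) covers 2:a
6(c) covers 4:i
7(c) covers 6:c
8(i) covers 7:c
floor of heap: 0:c, 2:a
completions by unplaced set U, small U first (add the entries for U minus each lowest piece of U):
  |U|=1: {5}:1  {8}:1
  |U|=2: {2,5}:1  {5,8}:2  {7,8}:1
  |U|=3: {2,5,8}:3  {5,7,8}:3  {6,7,8}:1
  |U|=4: {2,5,7,8}:6  {4,6,7,8}:1  {5,6,7,8}:4
  |U|=5: {2,5,6,7,8}:10  {3,4,6,7,8}:1  {4,5,6,7,8}:5
  |U|=6: {1,3,4,6,7,8}:1  {2,4,5,6,7,8}:15  {3,4,5,6,7,8}:6
  |U|=7: {0,1,3,4,6,7,8}:1  {1,3,4,5,6,7,8}:7  {2,3,4,5,6,7,8}:21
  start at 0(c): 28
  start at 2(a): 8
sum over floor = 36

36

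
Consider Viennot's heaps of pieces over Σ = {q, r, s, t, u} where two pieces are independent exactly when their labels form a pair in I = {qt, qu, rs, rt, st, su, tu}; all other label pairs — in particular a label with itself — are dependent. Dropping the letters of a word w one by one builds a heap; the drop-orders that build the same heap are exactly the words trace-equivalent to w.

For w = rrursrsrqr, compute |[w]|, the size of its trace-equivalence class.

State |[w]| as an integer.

28

#0=r has no predecessor
#1=r depends on [0:r]
#2=u depends on [1:r]
#3=r depends on [2:u]
#4=s has no predecessor
#5=r depends on [3:r]
#6=s depends on [4:s]
#7=r depends on [5:r]
#8=q depends on [6:s, 7:r]
#9=r depends on [8:q]
sources: [0:r, 4:s]
N(rest) = Σ N(rest − s) over sources s of rest; N(one piece) = 1:
  size 1 → [9]=1
  size 2 → [8,9]=1
  size 3 → [6,8,9]=1  [7,8,9]=1
  size 4 → [4,6,8,9]=1  [5,7,8,9]=1  [6,7,8,9]=2
  size 5 → [3,5,7,8,9]=1  [4,6,7,8,9]=3  [5,6,7,8,9]=3
  size 6 → [2,3,5,7,8,9]=1  [3,5,6,7,8,9]=4  [4,5,6,7,8,9]=6
  size 7 → [1,2,3,5,7,8,9]=1  [2,3,5,6,7,8,9]=5  [3,4,5,6,7,8,9]=10
  size 8 → [0,1,2,3,5,7,8,9]=1  [1,2,3,5,6,7,8,9]=6  [2,3,4,5,6,7,8,9]=15
  first=0(r) contributes 21
  first=4(s) contributes 7
|[w]| = 28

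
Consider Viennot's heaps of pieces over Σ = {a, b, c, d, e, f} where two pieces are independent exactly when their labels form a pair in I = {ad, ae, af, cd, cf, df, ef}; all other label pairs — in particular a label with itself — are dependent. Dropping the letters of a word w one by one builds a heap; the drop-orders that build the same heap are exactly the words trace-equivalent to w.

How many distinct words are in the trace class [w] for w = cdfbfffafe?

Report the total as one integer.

180

piece 0:c — minimal
piece 1:d — minimal
piece 2:f — minimal
piece 3:b rests on {0:c, 1:d, 2:f}
piece 4:f rests on {3:b}
piece 5:f rests on {4:f}
piece 6:f rests on {5:f}
piece 7:a rests on {3:b}
piece 8:f rests on {6:f}
piece 9:e rests on {3:b}
minimal pieces: {0:c, 1:d, 2:f}
ways to finish when only these pieces remain (= sum over removing one remaining piece with nothing left below it):
  1 left: {7}→1  {8}→1  {9}→1
  2 left: {6,8}→1  {7,8}→2  {7,9}→2  {8,9}→2
  3 left: {5,6,8}→1  {6,7,8}→3  {6,8,9}→3  {7,8,9}→6
  4 left: {4,5,6,8}→1  {5,6,7,8}→4  {5,6,8,9}→4  {6,7,8,9}→12
  5 left: {4,5,6,7,8}→5  {4,5,6,8,9}→5  {5,6,7,8,9}→20
  6 left: {4,5,6,7,8,9}→30
  7 left: {3,4,5,6,7,8,9}→30
  8 left: {0,3,4,5,6,7,8,9}→30  {1,3,4,5,6,7,8,9}→30  {2,3,4,5,6,7,8,9}→30
  placing 0:c first → 60 extensions
  placing 1:d first → 60 extensions
  placing 2:f first → 60 extensions
total linear extensions = 180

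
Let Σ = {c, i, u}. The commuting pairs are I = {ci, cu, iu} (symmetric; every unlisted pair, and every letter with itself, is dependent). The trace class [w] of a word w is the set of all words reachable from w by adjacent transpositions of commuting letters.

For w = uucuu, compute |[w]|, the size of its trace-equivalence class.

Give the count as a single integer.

piece 0:u — minimal
piece 1:u rests on {0:u}
piece 2:c — minimal
piece 3:u rests on {1:u}
piece 4:u rests on {3:u}
minimal pieces: {0:u, 2:c}
ways to finish when only these pieces remain (= sum over removing one remaining piece with nothing left below it):
  1 left: {2}→1  {4}→1
  2 left: {2,4}→2  {3,4}→1
  3 left: {1,3,4}→1  {2,3,4}→3
  placing 0:u first → 4 extensions
  placing 2:c first → 1 extensions
total linear extensions = 5

5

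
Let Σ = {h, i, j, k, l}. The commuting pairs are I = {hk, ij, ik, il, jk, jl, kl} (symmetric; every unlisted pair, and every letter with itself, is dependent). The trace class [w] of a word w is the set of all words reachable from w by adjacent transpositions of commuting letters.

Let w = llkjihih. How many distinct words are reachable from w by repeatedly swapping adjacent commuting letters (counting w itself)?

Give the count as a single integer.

#0=l has no predecessor
#1=l depends on [0:l]
#2=k has no predecessor
#3=j has no predecessor
#4=i has no predecessor
#5=h depends on [1:l, 3:j, 4:i]
#6=i depends on [5:h]
#7=h depends on [6:i]
sources: [0:l, 2:k, 3:j, 4:i]
N(rest) = Σ N(rest − s) over sources s of rest; N(one piece) = 1:
  size 1 → [2]=1  [7]=1
  size 2 → [2,7]=2  [6,7]=1
  size 3 → [2,6,7]=3  [5,6,7]=1
  size 4 → [1,5,6,7]=1  [2,5,6,7]=4  [3,5,6,7]=1  [4,5,6,7]=1
  size 5 → [0,1,5,6,7]=1  [1,2,5,6,7]=5  [1,3,5,6,7]=2  [1,4,5,6,7]=2  [2,3,5,6,7]=5  [2,4,5,6,7]=5  [3,4,5,6,7]=2
  size 6 → [0,1,2,5,6,7]=6  [0,1,3,5,6,7]=3  [0,1,4,5,6,7]=3  [1,2,3,5,6,7]=12  [1,2,4,5,6,7]=12  [1,3,4,5,6,7]=6  [2,3,4,5,6,7]=12
  first=0(l) contributes 42
  first=2(k) contributes 12
  first=3(j) contributes 21
  first=4(i) contributes 21
|[w]| = 96

96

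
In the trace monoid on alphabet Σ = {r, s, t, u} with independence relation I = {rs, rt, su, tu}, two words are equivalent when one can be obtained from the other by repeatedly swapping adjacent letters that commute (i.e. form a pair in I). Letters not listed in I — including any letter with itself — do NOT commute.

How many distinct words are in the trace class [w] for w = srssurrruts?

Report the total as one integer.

0(s) covers ∅
1(r) covers ∅
2(s) covers 0:s
3(s) covers 2:s
4(u) covers 1:r
5(r) covers 4:u
6(r) covers 5:r
7(r) covers 6:r
8(u) covers 7:r
9(t) covers 3:s
10(s) covers 9:t
floor of heap: 0:s, 1:r
completions by unplaced set U, small U first (add the entries for U minus each lowest piece of U):
  |U|=1: {8}:1  {10}:1
  |U|=2: {7,8}:1  {8,10}:2  {9,10}:1
  |U|=3: {3,9,10}:1  {6,7,8}:1  {7,8,10}:3  {8,9,10}:3
  |U|=4: {2,3,9,10}:1  {3,8,9,10}:4  {5,6,7,8}:1  {6,7,8,10}:4  {7,8,9,10}:6
  |U|=5: {0,2,3,9,10}:1  {2,3,8,9,10}:5  {3,7,8,9,10}:10  {4,5,6,7,8}:1  {5,6,7,8,10}:5  {6,7,8,9,10}:10
  |U|=6: {0,2,3,8,9,10}:6  {1,4,5,6,7,8}:1  {2,3,7,8,9,10}:15  {3,6,7,8,9,10}:20  {4,5,6,7,8,10}:6  {5,6,7,8,9,10}:15
  |U|=7: {0,2,3,7,8,9,10}:21  {1,4,5,6,7,8,10}:7  {2,3,6,7,8,9,10}:35  {3,5,6,7,8,9,10}:35  {4,5,6,7,8,9,10}:21
  |U|=8: {0,2,3,6,7,8,9,10}:56  {1,4,5,6,7,8,9,10}:28  {2,3,5,6,7,8,9,10}:70  {3,4,5,6,7,8,9,10}:56
  |U|=9: {0,2,3,5,6,7,8,9,10}:126  {1,3,4,5,6,7,8,9,10}:84  {2,3,4,5,6,7,8,9,10}:126
  start at 0(s): 210
  start at 1(r): 252
sum over floor = 462

462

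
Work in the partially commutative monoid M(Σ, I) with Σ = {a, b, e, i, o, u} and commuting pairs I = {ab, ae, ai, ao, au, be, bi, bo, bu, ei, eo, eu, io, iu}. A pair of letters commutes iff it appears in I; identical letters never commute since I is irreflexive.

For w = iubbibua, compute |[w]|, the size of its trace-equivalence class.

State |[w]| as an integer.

1680

#0=i has no predecessor
#1=u has no predecessor
#2=b has no predecessor
#3=b depends on [2:b]
#4=i depends on [0:i]
#5=b depends on [3:b]
#6=u depends on [1:u]
#7=a has no predecessor
sources: [0:i, 1:u, 2:b, 7:a]
N(rest) = Σ N(rest − s) over sources s of rest; N(one piece) = 1:
  size 1 → [4]=1  [5]=1  [6]=1  [7]=1
  size 2 → [0,4]=1  [1,6]=1  [3,5]=1  [4,5]=2  [4,6]=2  [4,7]=2  [5,6]=2  [5,7]=2  [6,7]=2
  size 3 → [0,4,5]=3  [0,4,6]=3  [0,4,7]=3  [1,4,6]=3  [1,5,6]=3  [1,6,7]=3  [2,3,5]=1  [3,4,5]=3  [3,5,6]=3  [3,5,7]=3  [4,5,6]=6  [4,5,7]=6  [4,6,7]=6  [5,6,7]=6
  size 4 → [0,1,4,6]=6  [0,3,4,5]=6  [0,4,5,6]=12  [0,4,5,7]=12  [0,4,6,7]=12  [1,3,5,6]=6  [1,4,5,6]=12  [1,4,6,7]=12  [1,5,6,7]=12  [2,3,4,5]=4  [2,3,5,6]=4  [2,3,5,7]=4  [3,4,5,6]=12  [3,4,5,7]=12  [3,5,6,7]=12  [4,5,6,7]=24
  size 5 → [0,1,4,5,6]=30  [0,1,4,6,7]=30  [0,2,3,4,5]=10  [0,3,4,5,6]=30  [0,3,4,5,7]=30  [0,4,5,6,7]=60  [1,2,3,5,6]=10  [1,3,4,5,6]=30  [1,3,5,6,7]=30  [1,4,5,6,7]=60  [2,3,4,5,6]=20  [2,3,4,5,7]=20  [2,3,5,6,7]=20  [3,4,5,6,7]=60
  size 6 → [0,1,3,4,5,6]=90  [0,1,4,5,6,7]=180  [0,2,3,4,5,6]=60  [0,2,3,4,5,7]=60  [0,3,4,5,6,7]=180  [1,2,3,4,5,6]=60  [1,2,3,5,6,7]=60  [1,3,4,5,6,7]=180  [2,3,4,5,6,7]=120
  first=0(i) contributes 420
  first=1(u) contributes 420
  first=2(b) contributes 630
  first=7(a) contributes 210
|[w]| = 1680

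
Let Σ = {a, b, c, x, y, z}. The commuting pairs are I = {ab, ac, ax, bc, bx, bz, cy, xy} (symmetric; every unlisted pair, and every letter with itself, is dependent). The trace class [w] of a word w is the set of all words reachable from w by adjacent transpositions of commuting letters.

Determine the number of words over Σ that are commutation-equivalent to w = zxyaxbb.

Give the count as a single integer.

0(z) covers ∅
1(x) covers 0:z
2(y) covers 0:z
3(a) covers 2:y
4(x) covers 1:x
5(b) covers 2:y
6(b) covers 5:b
floor of heap: 0:z
completions by unplaced set U, small U first (add the entries for U minus each lowest piece of U):
  |U|=1: {3}:1  {4}:1  {6}:1
  |U|=2: {1,4}:1  {3,4}:2  {3,6}:2  {4,6}:2  {5,6}:1
  |U|=3: {1,3,4}:3  {1,4,6}:3  {3,4,6}:6  {3,5,6}:3  {4,5,6}:3
  |U|=4: {1,3,4,6}:12  {1,4,5,6}:6  {2,3,5,6}:3  {3,4,5,6}:12
  |U|=5: {1,3,4,5,6}:30  {2,3,4,5,6}:15
  start at 0(z): 45

45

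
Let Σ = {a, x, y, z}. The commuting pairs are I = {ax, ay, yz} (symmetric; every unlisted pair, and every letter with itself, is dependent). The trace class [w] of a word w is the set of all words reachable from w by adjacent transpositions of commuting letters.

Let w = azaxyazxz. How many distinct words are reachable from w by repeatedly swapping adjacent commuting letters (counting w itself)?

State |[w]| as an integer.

0(a) covers ∅
1(z) covers 0:a
2(a) covers 1:z
3(x) covers 1:z
4(y) covers 3:x
5(a) covers 2:a
6(z) covers 3:x, 5:a
7(x) covers 4:y, 6:z
8(z) covers 7:x
floor of heap: 0:a
completions by unplaced set U, small U first (add the entries for U minus each lowest piece of U):
  |U|=1: {8}:1
  |U|=2: {7,8}:1
  |U|=3: {4,7,8}:1  {6,7,8}:1
  |U|=4: {4,6,7,8}:2  {5,6,7,8}:1
  |U|=5: {2,5,6,7,8}:1  {3,4,6,7,8}:2  {4,5,6,7,8}:3
  |U|=6: {2,4,5,6,7,8}:4  {3,4,5,6,7,8}:5
  |U|=7: {2,3,4,5,6,7,8}:9
  start at 0(a): 9

9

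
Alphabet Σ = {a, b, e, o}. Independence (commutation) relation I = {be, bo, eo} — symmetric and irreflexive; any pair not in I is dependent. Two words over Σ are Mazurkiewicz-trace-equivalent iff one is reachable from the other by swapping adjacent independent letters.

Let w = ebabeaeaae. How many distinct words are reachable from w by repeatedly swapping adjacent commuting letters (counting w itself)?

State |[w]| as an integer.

piece 0:e — minimal
piece 1:b — minimal
piece 2:a rests on {0:e, 1:b}
piece 3:b rests on {2:a}
piece 4:e rests on {2:a}
piece 5:a rests on {3:b, 4:e}
piece 6:e rests on {5:a}
piece 7:a rests on {6:e}
piece 8:a rests on {7:a}
piece 9:e rests on {8:a}
minimal pieces: {0:e, 1:b}
ways to finish when only these pieces remain (= sum over removing one remaining piece with nothing left below it):
  1 left: {9}→1
  2 left: {8,9}→1
  3 left: {7,8,9}→1
  4 left: {6,7,8,9}→1
  5 left: {5,6,7,8,9}→1
  6 left: {3,5,6,7,8,9}→1  {4,5,6,7,8,9}→1
  7 left: {3,4,5,6,7,8,9}→2
  8 left: {2,3,4,5,6,7,8,9}→2
  placing 0:e first → 2 extensions
  placing 1:b first → 2 extensions
total linear extensions = 4

4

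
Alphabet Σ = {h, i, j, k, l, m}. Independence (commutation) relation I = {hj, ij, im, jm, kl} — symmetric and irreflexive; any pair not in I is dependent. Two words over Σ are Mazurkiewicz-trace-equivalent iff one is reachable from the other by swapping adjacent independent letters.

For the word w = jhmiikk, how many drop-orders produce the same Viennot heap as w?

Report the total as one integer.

15

#0=j has no predecessor
#1=h has no predecessor
#2=m depends on [1:h]
#3=i depends on [1:h]
#4=i depends on [3:i]
#5=k depends on [0:j, 2:m, 4:i]
#6=k depends on [5:k]
sources: [0:j, 1:h]
N(rest) = Σ N(rest − s) over sources s of rest; N(one piece) = 1:
  size 1 → [6]=1
  size 2 → [5,6]=1
  size 3 → [0,5,6]=1  [2,5,6]=1  [4,5,6]=1
  size 4 → [0,2,5,6]=2  [0,4,5,6]=2  [2,4,5,6]=2  [3,4,5,6]=1
  size 5 → [0,2,4,5,6]=6  [0,3,4,5,6]=3  [2,3,4,5,6]=3
  first=0(j) contributes 3
  first=1(h) contributes 12
|[w]| = 15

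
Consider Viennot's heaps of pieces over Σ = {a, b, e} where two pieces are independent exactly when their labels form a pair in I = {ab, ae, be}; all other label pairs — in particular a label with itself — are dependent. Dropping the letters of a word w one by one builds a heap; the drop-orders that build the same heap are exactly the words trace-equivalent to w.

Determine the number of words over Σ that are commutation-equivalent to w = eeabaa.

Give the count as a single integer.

60

#0=e has no predecessor
#1=e depends on [0:e]
#2=a has no predecessor
#3=b has no predecessor
#4=a depends on [2:a]
#5=a depends on [4:a]
sources: [0:e, 2:a, 3:b]
N(rest) = Σ N(rest − s) over sources s of rest; N(one piece) = 1:
  size 1 → [1]=1  [3]=1  [5]=1
  size 2 → [0,1]=1  [1,3]=2  [1,5]=2  [3,5]=2  [4,5]=1
  size 3 → [0,1,3]=3  [0,1,5]=3  [1,3,5]=6  [1,4,5]=3  [2,4,5]=1  [3,4,5]=3
  size 4 → [0,1,3,5]=12  [0,1,4,5]=6  [1,2,4,5]=4  [1,3,4,5]=12  [2,3,4,5]=4
  first=0(e) contributes 20
  first=2(a) contributes 30
  first=3(b) contributes 10
|[w]| = 60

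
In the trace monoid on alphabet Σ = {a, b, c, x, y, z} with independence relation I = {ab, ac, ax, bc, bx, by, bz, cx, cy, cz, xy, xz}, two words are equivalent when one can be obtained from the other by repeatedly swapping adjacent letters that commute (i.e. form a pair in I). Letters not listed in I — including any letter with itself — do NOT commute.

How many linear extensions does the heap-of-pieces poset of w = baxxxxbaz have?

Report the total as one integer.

piece 0:b — minimal
piece 1:a — minimal
piece 2:x — minimal
piece 3:x rests on {2:x}
piece 4:x rests on {3:x}
piece 5:x rests on {4:x}
piece 6:b rests on {0:b}
piece 7:a rests on {1:a}
piece 8:z rests on {7:a}
minimal pieces: {0:b, 1:a, 2:x}
ways to finish when only these pieces remain (= sum over removing one remaining piece with nothing left below it):
  1 left: {5}→1  {6}→1  {8}→1
  2 left: {0,6}→1  {4,5}→1  {5,6}→2  {5,8}→2  {6,8}→2  {7,8}→1
  3 left: {0,5,6}→3  {0,6,8}→3  {1,7,8}→1  {3,4,5}→1  {4,5,6}→3  {4,5,8}→3  {5,6,8}→6  {5,7,8}→3  {6,7,8}→3
  4 left: {0,4,5,6}→6  {0,5,6,8}→12  {0,6,7,8}→6  {1,5,7,8}→4  {1,6,7,8}→4  {2,3,4,5}→1  {3,4,5,6}→4  {3,4,5,8}→4  {4,5,6,8}→12  {4,5,7,8}→6  {5,6,7,8}→12
  5 left: {0,1,6,7,8}→10  {0,3,4,5,6}→10  {0,4,5,6,8}→30  {0,5,6,7,8}→30  {1,4,5,7,8}→10  {1,5,6,7,8}→20  {2,3,4,5,6}→5  {2,3,4,5,8}→5  {3,4,5,6,8}→20  {3,4,5,7,8}→10  {4,5,6,7,8}→30
  6 left: {0,1,5,6,7,8}→60  {0,2,3,4,5,6}→15  {0,3,4,5,6,8}→60  {0,4,5,6,7,8}→90  {1,3,4,5,7,8}→20  {1,4,5,6,7,8}→60  {2,3,4,5,6,8}→30  {2,3,4,5,7,8}→15  {3,4,5,6,7,8}→60
  7 left: {0,1,4,5,6,7,8}→210  {0,2,3,4,5,6,8}→105  {0,3,4,5,6,7,8}→210  {1,2,3,4,5,7,8}→35  {1,3,4,5,6,7,8}→140  {2,3,4,5,6,7,8}→105
  placing 0:b first → 280 extensions
  placing 1:a first → 420 extensions
  placing 2:x first → 560 extensions
total linear extensions = 1260

1260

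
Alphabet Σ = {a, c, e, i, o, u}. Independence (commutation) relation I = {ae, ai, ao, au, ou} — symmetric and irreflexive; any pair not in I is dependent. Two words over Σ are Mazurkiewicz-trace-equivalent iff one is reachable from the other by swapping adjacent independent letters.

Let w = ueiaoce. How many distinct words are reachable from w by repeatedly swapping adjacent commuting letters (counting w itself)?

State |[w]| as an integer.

5

0(u) covers ∅
1(e) covers 0:u
2(i) covers 1:e
3(a) covers ∅
4(o) covers 2:i
5(c) covers 3:a, 4:o
6(e) covers 5:c
floor of heap: 0:u, 3:a
completions by unplaced set U, small U first (add the entries for U minus each lowest piece of U):
  |U|=1: {6}:1
  |U|=2: {5,6}:1
  |U|=3: {3,5,6}:1  {4,5,6}:1
  |U|=4: {2,4,5,6}:1  {3,4,5,6}:2
  |U|=5: {1,2,4,5,6}:1  {2,3,4,5,6}:3
  start at 0(u): 4
  start at 3(a): 1
sum over floor = 5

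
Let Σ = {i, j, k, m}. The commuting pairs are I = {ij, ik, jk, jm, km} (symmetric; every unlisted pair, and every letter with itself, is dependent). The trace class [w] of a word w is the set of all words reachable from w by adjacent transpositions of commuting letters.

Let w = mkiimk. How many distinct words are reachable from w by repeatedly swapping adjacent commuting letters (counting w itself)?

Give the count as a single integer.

15

drop 0:m onto floor
drop 1:k onto floor
drop 2:i onto {0:m}
drop 3:i onto {2:i}
drop 4:m onto {3:i}
drop 5:k onto {1:k}
ground layer = {0:m, 1:k}
drop-orders for the pieces not yet dropped (sum over which currently-grounded one goes next):
  1 to go: {4} 1  {5} 1
  2 to go: {1,5} 1  {3,4} 1  {4,5} 2
  3 to go: {1,4,5} 3  {2,3,4} 1  {3,4,5} 3
  4 to go: {0,2,3,4} 1  {1,3,4,5} 6  {2,3,4,5} 4
  if 0:m drops first: 10 orders
  if 1:k drops first: 5 orders
heap linearizations: 15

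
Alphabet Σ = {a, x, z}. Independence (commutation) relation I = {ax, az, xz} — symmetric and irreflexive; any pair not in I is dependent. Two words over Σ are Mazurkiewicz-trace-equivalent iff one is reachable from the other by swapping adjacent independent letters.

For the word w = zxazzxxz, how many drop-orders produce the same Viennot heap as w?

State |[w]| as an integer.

280

#0=z has no predecessor
#1=x has no predecessor
#2=a has no predecessor
#3=z depends on [0:z]
#4=z depends on [3:z]
#5=x depends on [1:x]
#6=x depends on [5:x]
#7=z depends on [4:z]
sources: [0:z, 1:x, 2:a]
N(rest) = Σ N(rest − s) over sources s of rest; N(one piece) = 1:
  size 1 → [2]=1  [6]=1  [7]=1
  size 2 → [2,6]=2  [2,7]=2  [4,7]=1  [5,6]=1  [6,7]=2
  size 3 → [1,5,6]=1  [2,4,7]=3  [2,5,6]=3  [2,6,7]=6  [3,4,7]=1  [4,6,7]=3  [5,6,7]=3
  size 4 → [0,3,4,7]=1  [1,2,5,6]=4  [1,5,6,7]=4  [2,3,4,7]=4  [2,4,6,7]=12  [2,5,6,7]=12  [3,4,6,7]=4  [4,5,6,7]=6
  size 5 → [0,2,3,4,7]=5  [0,3,4,6,7]=5  [1,2,5,6,7]=20  [1,4,5,6,7]=10  [2,3,4,6,7]=20  [2,4,5,6,7]=30  [3,4,5,6,7]=10
  size 6 → [0,2,3,4,6,7]=30  [0,3,4,5,6,7]=15  [1,2,4,5,6,7]=60  [1,3,4,5,6,7]=20  [2,3,4,5,6,7]=60
  first=0(z) contributes 140
  first=1(x) contributes 105
  first=2(a) contributes 35
|[w]| = 280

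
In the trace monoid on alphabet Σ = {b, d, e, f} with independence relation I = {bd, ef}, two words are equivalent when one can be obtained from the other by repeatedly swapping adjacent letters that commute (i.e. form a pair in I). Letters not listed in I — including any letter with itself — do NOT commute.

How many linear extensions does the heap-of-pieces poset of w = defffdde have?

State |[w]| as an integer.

drop 0:d onto floor
drop 1:e onto {0:d}
drop 2:f onto {0:d}
drop 3:f onto {2:f}
drop 4:f onto {3:f}
drop 5:d onto {1:e, 4:f}
drop 6:d onto {5:d}
drop 7:e onto {6:d}
ground layer = {0:d}
drop-orders for the pieces not yet dropped (sum over which currently-grounded one goes next):
  1 to go: {7} 1
  2 to go: {6,7} 1
  3 to go: {5,6,7} 1
  4 to go: {1,5,6,7} 1  {4,5,6,7} 1
  5 to go: {1,4,5,6,7} 2  {3,4,5,6,7} 1
  6 to go: {1,3,4,5,6,7} 3  {2,3,4,5,6,7} 1
  if 0:d drops first: 4 orders

4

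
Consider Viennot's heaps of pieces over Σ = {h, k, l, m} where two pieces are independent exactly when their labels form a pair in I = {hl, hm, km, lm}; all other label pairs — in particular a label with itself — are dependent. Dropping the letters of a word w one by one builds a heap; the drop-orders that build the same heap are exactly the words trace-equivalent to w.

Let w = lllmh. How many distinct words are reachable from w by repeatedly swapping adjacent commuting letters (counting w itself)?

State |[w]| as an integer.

20

#0=l has no predecessor
#1=l depends on [0:l]
#2=l depends on [1:l]
#3=m has no predecessor
#4=h has no predecessor
sources: [0:l, 3:m, 4:h]
N(rest) = Σ N(rest − s) over sources s of rest; N(one piece) = 1:
  size 1 → [2]=1  [3]=1  [4]=1
  size 2 → [1,2]=1  [2,3]=2  [2,4]=2  [3,4]=2
  size 3 → [0,1,2]=1  [1,2,3]=3  [1,2,4]=3  [2,3,4]=6
  first=0(l) contributes 12
  first=3(m) contributes 4
  first=4(h) contributes 4
|[w]| = 20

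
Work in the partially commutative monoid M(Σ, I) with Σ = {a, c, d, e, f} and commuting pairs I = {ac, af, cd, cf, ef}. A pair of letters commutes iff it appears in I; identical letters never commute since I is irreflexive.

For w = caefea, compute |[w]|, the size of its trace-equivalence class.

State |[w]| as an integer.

drop 0:c onto floor
drop 1:a onto floor
drop 2:e onto {0:c, 1:a}
drop 3:f onto floor
drop 4:e onto {2:e}
drop 5:a onto {4:e}
ground layer = {0:c, 1:a, 3:f}
drop-orders for the pieces not yet dropped (sum over which currently-grounded one goes next):
  1 to go: {3} 1  {5} 1
  2 to go: {3,5} 2  {4,5} 1
  3 to go: {2,4,5} 1  {3,4,5} 3
  4 to go: {0,2,4,5} 1  {1,2,4,5} 1  {2,3,4,5} 4
  if 0:c drops first: 5 orders
  if 1:a drops first: 5 orders
  if 3:f drops first: 2 orders
heap linearizations: 12

12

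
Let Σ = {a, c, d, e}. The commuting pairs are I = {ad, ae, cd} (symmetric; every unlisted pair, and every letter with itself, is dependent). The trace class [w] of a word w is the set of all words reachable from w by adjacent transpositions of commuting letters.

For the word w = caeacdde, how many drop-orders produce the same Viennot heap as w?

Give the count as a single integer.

19

piece 0:c — minimal
piece 1:a rests on {0:c}
piece 2:e rests on {0:c}
piece 3:a rests on {1:a}
piece 4:c rests on {2:e, 3:a}
piece 5:d rests on {2:e}
piece 6:d rests on {5:d}
piece 7:e rests on {4:c, 6:d}
minimal pieces: {0:c}
ways to finish when only these pieces remain (= sum over removing one remaining piece with nothing left below it):
  1 left: {7}→1
  2 left: {4,7}→1  {6,7}→1
  3 left: {3,4,7}→1  {4,6,7}→2  {5,6,7}→1
  4 left: {1,3,4,7}→1  {3,4,6,7}→3  {4,5,6,7}→3
  5 left: {1,3,4,6,7}→4  {2,4,5,6,7}→3  {3,4,5,6,7}→6
  6 left: {1,3,4,5,6,7}→10  {2,3,4,5,6,7}→9
  placing 0:c first → 19 extensions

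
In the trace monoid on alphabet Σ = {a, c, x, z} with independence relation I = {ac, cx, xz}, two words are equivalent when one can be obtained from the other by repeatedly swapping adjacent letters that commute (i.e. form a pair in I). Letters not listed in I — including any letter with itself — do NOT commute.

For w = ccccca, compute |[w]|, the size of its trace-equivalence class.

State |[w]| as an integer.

#0=c has no predecessor
#1=c depends on [0:c]
#2=c depends on [1:c]
#3=c depends on [2:c]
#4=c depends on [3:c]
#5=a has no predecessor
sources: [0:c, 5:a]
N(rest) = Σ N(rest − s) over sources s of rest; N(one piece) = 1:
  size 1 → [4]=1  [5]=1
  size 2 → [3,4]=1  [4,5]=2
  size 3 → [2,3,4]=1  [3,4,5]=3
  size 4 → [1,2,3,4]=1  [2,3,4,5]=4
  first=0(c) contributes 5
  first=5(a) contributes 1
|[w]| = 6

6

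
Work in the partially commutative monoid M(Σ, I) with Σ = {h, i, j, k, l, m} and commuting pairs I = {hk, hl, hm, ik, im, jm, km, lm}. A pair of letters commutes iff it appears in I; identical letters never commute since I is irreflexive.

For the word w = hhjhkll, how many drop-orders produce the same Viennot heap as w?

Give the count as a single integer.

4

piece 0:h — minimal
piece 1:h rests on {0:h}
piece 2:j rests on {1:h}
piece 3:h rests on {2:j}
piece 4:k rests on {2:j}
piece 5:l rests on {4:k}
piece 6:l rests on {5:l}
minimal pieces: {0:h}
ways to finish when only these pieces remain (= sum over removing one remaining piece with nothing left below it):
  1 left: {3}→1  {6}→1
  2 left: {3,6}→2  {5,6}→1
  3 left: {3,5,6}→3  {4,5,6}→1
  4 left: {3,4,5,6}→4
  5 left: {2,3,4,5,6}→4
  placing 0:h first → 4 extensions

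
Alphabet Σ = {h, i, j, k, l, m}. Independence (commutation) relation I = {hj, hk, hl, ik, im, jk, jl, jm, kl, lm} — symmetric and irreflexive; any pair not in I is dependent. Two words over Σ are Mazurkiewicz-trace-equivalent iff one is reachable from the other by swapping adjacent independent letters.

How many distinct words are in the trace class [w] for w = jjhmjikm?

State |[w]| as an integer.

piece 0:j — minimal
piece 1:j rests on {0:j}
piece 2:h — minimal
piece 3:m rests on {2:h}
piece 4:j rests on {1:j}
piece 5:i rests on {2:h, 4:j}
piece 6:k rests on {3:m}
piece 7:m rests on {6:k}
minimal pieces: {0:j, 2:h}
ways to finish when only these pieces remain (= sum over removing one remaining piece with nothing left below it):
  1 left: {5}→1  {7}→1
  2 left: {4,5}→1  {5,7}→2  {6,7}→1
  3 left: {1,4,5}→1  {3,6,7}→1  {4,5,7}→3  {5,6,7}→3
  4 left: {0,1,4,5}→1  {1,4,5,7}→4  {3,5,6,7}→4  {4,5,6,7}→6
  5 left: {0,1,4,5,7}→5  {1,4,5,6,7}→10  {2,3,5,6,7}→4  {3,4,5,6,7}→10
  6 left: {0,1,4,5,6,7}→15  {1,3,4,5,6,7}→20  {2,3,4,5,6,7}→14
  placing 0:j first → 34 extensions
  placing 2:h first → 35 extensions
total linear extensions = 69

69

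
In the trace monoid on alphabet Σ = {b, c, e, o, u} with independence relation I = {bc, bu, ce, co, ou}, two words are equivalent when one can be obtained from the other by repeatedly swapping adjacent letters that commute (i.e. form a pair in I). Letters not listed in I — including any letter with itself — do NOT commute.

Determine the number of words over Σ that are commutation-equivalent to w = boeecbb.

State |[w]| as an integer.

7

piece 0:b — minimal
piece 1:o rests on {0:b}
piece 2:e rests on {1:o}
piece 3:e rests on {2:e}
piece 4:c — minimal
piece 5:b rests on {3:e}
piece 6:b rests on {5:b}
minimal pieces: {0:b, 4:c}
ways to finish when only these pieces remain (= sum over removing one remaining piece with nothing left below it):
  1 left: {4}→1  {6}→1
  2 left: {4,6}→2  {5,6}→1
  3 left: {3,5,6}→1  {4,5,6}→3
  4 left: {2,3,5,6}→1  {3,4,5,6}→4
  5 left: {1,2,3,5,6}→1  {2,3,4,5,6}→5
  placing 0:b first → 6 extensions
  placing 4:c first → 1 extensions
total linear extensions = 7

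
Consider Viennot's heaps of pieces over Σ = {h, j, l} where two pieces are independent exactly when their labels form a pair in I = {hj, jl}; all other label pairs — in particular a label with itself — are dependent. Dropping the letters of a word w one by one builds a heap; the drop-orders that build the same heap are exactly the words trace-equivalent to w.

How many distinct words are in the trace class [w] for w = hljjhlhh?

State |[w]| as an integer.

28

#0=h has no predecessor
#1=l depends on [0:h]
#2=j has no predecessor
#3=j depends on [2:j]
#4=h depends on [1:l]
#5=l depends on [4:h]
#6=h depends on [5:l]
#7=h depends on [6:h]
sources: [0:h, 2:j]
N(rest) = Σ N(rest − s) over sources s of rest; N(one piece) = 1:
  size 1 → [3]=1  [7]=1
  size 2 → [2,3]=1  [3,7]=2  [6,7]=1
  size 3 → [2,3,7]=3  [3,6,7]=3  [5,6,7]=1
  size 4 → [2,3,6,7]=6  [3,5,6,7]=4  [4,5,6,7]=1
  size 5 → [1,4,5,6,7]=1  [2,3,5,6,7]=10  [3,4,5,6,7]=5
  size 6 → [0,1,4,5,6,7]=1  [1,3,4,5,6,7]=6  [2,3,4,5,6,7]=15
  first=0(h) contributes 21
  first=2(j) contributes 7
|[w]| = 28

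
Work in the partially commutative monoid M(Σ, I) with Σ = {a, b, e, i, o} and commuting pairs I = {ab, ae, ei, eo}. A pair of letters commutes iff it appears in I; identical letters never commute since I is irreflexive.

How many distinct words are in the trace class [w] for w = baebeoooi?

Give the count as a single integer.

piece 0:b — minimal
piece 1:a — minimal
piece 2:e rests on {0:b}
piece 3:b rests on {2:e}
piece 4:e rests on {3:b}
piece 5:o rests on {1:a, 3:b}
piece 6:o rests on {5:o}
piece 7:o rests on {6:o}
piece 8:i rests on {7:o}
minimal pieces: {0:b, 1:a}
ways to finish when only these pieces remain (= sum over removing one remaining piece with nothing left below it):
  1 left: {4}→1  {8}→1
  2 left: {4,8}→2  {7,8}→1
  3 left: {4,7,8}→3  {6,7,8}→1
  4 left: {4,6,7,8}→4  {5,6,7,8}→1
  5 left: {1,5,6,7,8}→1  {4,5,6,7,8}→5
  6 left: {1,4,5,6,7,8}→6  {3,4,5,6,7,8}→5
  7 left: {1,3,4,5,6,7,8}→11  {2,3,4,5,6,7,8}→5
  placing 0:b first → 16 extensions
  placing 1:a first → 5 extensions
total linear extensions = 21

21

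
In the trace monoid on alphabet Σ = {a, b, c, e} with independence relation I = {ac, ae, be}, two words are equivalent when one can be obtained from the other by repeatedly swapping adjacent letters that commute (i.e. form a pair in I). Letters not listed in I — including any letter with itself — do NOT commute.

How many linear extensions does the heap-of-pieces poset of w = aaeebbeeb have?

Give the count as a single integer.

126

#0=a has no predecessor
#1=a depends on [0:a]
#2=e has no predecessor
#3=e depends on [2:e]
#4=b depends on [1:a]
#5=b depends on [4:b]
#6=e depends on [3:e]
#7=e depends on [6:e]
#8=b depends on [5:b]
sources: [0:a, 2:e]
N(rest) = Σ N(rest − s) over sources s of rest; N(one piece) = 1:
  size 1 → [7]=1  [8]=1
  size 2 → [5,8]=1  [6,7]=1  [7,8]=2
  size 3 → [3,6,7]=1  [4,5,8]=1  [5,7,8]=3  [6,7,8]=3
  size 4 → [1,4,5,8]=1  [2,3,6,7]=1  [3,6,7,8]=4  [4,5,7,8]=4  [5,6,7,8]=6
  size 5 → [0,1,4,5,8]=1  [1,4,5,7,8]=5  [2,3,6,7,8]=5  [3,5,6,7,8]=10  [4,5,6,7,8]=10
  size 6 → [0,1,4,5,7,8]=6  [1,4,5,6,7,8]=15  [2,3,5,6,7,8]=15  [3,4,5,6,7,8]=20
  size 7 → [0,1,4,5,6,7,8]=21  [1,3,4,5,6,7,8]=35  [2,3,4,5,6,7,8]=35
  first=0(a) contributes 70
  first=2(e) contributes 56
|[w]| = 126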